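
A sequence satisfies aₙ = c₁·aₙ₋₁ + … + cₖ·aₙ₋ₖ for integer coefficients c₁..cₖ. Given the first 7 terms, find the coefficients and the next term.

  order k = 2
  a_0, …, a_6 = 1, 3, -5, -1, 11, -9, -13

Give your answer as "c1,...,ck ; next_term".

-1,-2 ; 31

  a_2 = -1·3 + -2·1 = -5
  a_3 = -1·-5 + -2·3 = -1
  a_4 = -1·-1 + -2·-5 = 11
  a_5 = -1·11 + -2·-1 = -9
  a_6 = -1·-9 + -2·11 = -13
  a_7 = -1·-13 + -2·-9 = 31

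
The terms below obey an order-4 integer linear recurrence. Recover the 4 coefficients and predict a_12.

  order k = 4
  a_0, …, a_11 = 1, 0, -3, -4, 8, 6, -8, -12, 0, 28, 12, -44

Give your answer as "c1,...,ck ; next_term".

  a_4 = -1·-4 + -2·-3 + -2·0 + -2·1 = 8
  a_5 = -1·8 + -2·-4 + -2·-3 + -2·0 = 6
  a_6 = -1·6 + -2·8 + -2·-4 + -2·-3 = -8
  a_7 = -1·-8 + -2·6 + -2·8 + -2·-4 = -12
  a_8 = -1·-12 + -2·-8 + -2·6 + -2·8 = 0
  a_9 = -1·0 + -2·-12 + -2·-8 + -2·6 = 28
  a_10 = -1·28 + -2·0 + -2·-12 + -2·-8 = 12
  a_11 = -1·12 + -2·28 + -2·0 + -2·-12 = -44
  a_12 = -1·-44 + -2·12 + -2·28 + -2·0 = -36

-1,-2,-2,-2 ; -36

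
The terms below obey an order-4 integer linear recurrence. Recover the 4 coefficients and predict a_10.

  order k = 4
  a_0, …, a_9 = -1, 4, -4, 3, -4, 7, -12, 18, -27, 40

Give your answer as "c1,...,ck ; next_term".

  a_4 = -1·3 + 1·-4 + 1·4 + 1·-1 = -4
  a_5 = -1·-4 + 1·3 + 1·-4 + 1·4 = 7
  a_6 = -1·7 + 1·-4 + 1·3 + 1·-4 = -12
  a_7 = -1·-12 + 1·7 + 1·-4 + 1·3 = 18
  a_8 = -1·18 + 1·-12 + 1·7 + 1·-4 = -27
  a_9 = -1·-27 + 1·18 + 1·-12 + 1·7 = 40
  a_10 = -1·40 + 1·-27 + 1·18 + 1·-12 = -61

-1,1,1,1 ; -61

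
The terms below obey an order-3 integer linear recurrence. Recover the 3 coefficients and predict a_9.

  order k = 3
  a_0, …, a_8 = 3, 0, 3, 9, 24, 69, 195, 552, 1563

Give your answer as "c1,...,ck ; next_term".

  a_3 = 2·3 + 2·0 + 1·3 = 9
  a_4 = 2·9 + 2·3 + 1·0 = 24
  a_5 = 2·24 + 2·9 + 1·3 = 69
  a_6 = 2·69 + 2·24 + 1·9 = 195
  a_7 = 2·195 + 2·69 + 1·24 = 552
  a_8 = 2·552 + 2·195 + 1·69 = 1563
  a_9 = 2·1563 + 2·552 + 1·195 = 4425

2,2,1 ; 4425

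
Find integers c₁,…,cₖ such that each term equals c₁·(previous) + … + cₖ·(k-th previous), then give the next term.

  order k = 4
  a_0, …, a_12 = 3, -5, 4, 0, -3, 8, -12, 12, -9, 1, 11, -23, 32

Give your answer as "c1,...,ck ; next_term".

  a_4 = -1·0 + 0·4 + 0·-5 + -1·3 = -3
  a_5 = -1·-3 + 0·0 + 0·4 + -1·-5 = 8
  a_6 = -1·8 + 0·-3 + 0·0 + -1·4 = -12
  a_7 = -1·-12 + 0·8 + 0·-3 + -1·0 = 12
  a_8 = -1·12 + 0·-12 + 0·8 + -1·-3 = -9
  a_9 = -1·-9 + 0·12 + 0·-12 + -1·8 = 1
  a_10 = -1·1 + 0·-9 + 0·12 + -1·-12 = 11
  a_11 = -1·11 + 0·1 + 0·-9 + -1·12 = -23
  a_12 = -1·-23 + 0·11 + 0·1 + -1·-9 = 32
  a_13 = -1·32 + 0·-23 + 0·11 + -1·1 = -33

-1,0,0,-1 ; -33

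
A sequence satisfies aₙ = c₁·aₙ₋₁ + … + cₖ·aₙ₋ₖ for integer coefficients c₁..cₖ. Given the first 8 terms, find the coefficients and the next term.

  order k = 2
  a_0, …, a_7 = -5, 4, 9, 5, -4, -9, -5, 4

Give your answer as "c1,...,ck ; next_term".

1,-1 ; 9

  a_2 = 1·4 + -1·-5 = 9
  a_3 = 1·9 + -1·4 = 5
  a_4 = 1·5 + -1·9 = -4
  a_5 = 1·-4 + -1·5 = -9
  a_6 = 1·-9 + -1·-4 = -5
  a_7 = 1·-5 + -1·-9 = 4
  a_8 = 1·4 + -1·-5 = 9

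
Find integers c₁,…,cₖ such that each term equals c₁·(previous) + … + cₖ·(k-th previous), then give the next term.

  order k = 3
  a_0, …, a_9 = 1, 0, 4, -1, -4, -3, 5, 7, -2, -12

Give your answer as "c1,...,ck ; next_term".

0,-1,-1 ; -5

  a_3 = 0·4 + -1·0 + -1·1 = -1
  a_4 = 0·-1 + -1·4 + -1·0 = -4
  a_5 = 0·-4 + -1·-1 + -1·4 = -3
  a_6 = 0·-3 + -1·-4 + -1·-1 = 5
  a_7 = 0·5 + -1·-3 + -1·-4 = 7
  a_8 = 0·7 + -1·5 + -1·-3 = -2
  a_9 = 0·-2 + -1·7 + -1·5 = -12
  a_10 = 0·-12 + -1·-2 + -1·7 = -5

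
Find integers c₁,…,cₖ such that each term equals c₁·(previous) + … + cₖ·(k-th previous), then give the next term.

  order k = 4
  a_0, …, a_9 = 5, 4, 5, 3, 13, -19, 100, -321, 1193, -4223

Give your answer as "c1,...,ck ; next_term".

  a_4 = -3·3 + 3·5 + 3·4 + -1·5 = 13
  a_5 = -3·13 + 3·3 + 3·5 + -1·4 = -19
  a_6 = -3·-19 + 3·13 + 3·3 + -1·5 = 100
  a_7 = -3·100 + 3·-19 + 3·13 + -1·3 = -321
  a_8 = -3·-321 + 3·100 + 3·-19 + -1·13 = 1193
  a_9 = -3·1193 + 3·-321 + 3·100 + -1·-19 = -4223
  a_10 = -3·-4223 + 3·1193 + 3·-321 + -1·100 = 15185

-3,3,3,-1 ; 15185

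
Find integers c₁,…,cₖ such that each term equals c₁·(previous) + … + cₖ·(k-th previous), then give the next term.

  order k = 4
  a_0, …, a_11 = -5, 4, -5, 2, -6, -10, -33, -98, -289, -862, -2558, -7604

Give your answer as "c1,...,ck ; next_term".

2,3,0,-1 ; -22593

  a_4 = 2·2 + 3·-5 + 0·4 + -1·-5 = -6
  a_5 = 2·-6 + 3·2 + 0·-5 + -1·4 = -10
  a_6 = 2·-10 + 3·-6 + 0·2 + -1·-5 = -33
  a_7 = 2·-33 + 3·-10 + 0·-6 + -1·2 = -98
  a_8 = 2·-98 + 3·-33 + 0·-10 + -1·-6 = -289
  a_9 = 2·-289 + 3·-98 + 0·-33 + -1·-10 = -862
  a_10 = 2·-862 + 3·-289 + 0·-98 + -1·-33 = -2558
  a_11 = 2·-2558 + 3·-862 + 0·-289 + -1·-98 = -7604
  a_12 = 2·-7604 + 3·-2558 + 0·-862 + -1·-289 = -22593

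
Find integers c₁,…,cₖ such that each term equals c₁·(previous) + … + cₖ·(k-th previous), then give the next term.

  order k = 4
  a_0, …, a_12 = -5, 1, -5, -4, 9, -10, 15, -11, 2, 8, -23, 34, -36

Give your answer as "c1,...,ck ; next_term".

-1,0,0,-1 ; 28

  a_4 = -1·-4 + 0·-5 + 0·1 + -1·-5 = 9
  a_5 = -1·9 + 0·-4 + 0·-5 + -1·1 = -10
  a_6 = -1·-10 + 0·9 + 0·-4 + -1·-5 = 15
  a_7 = -1·15 + 0·-10 + 0·9 + -1·-4 = -11
  a_8 = -1·-11 + 0·15 + 0·-10 + -1·9 = 2
  a_9 = -1·2 + 0·-11 + 0·15 + -1·-10 = 8
  a_10 = -1·8 + 0·2 + 0·-11 + -1·15 = -23
  a_11 = -1·-23 + 0·8 + 0·2 + -1·-11 = 34
  a_12 = -1·34 + 0·-23 + 0·8 + -1·2 = -36
  a_13 = -1·-36 + 0·34 + 0·-23 + -1·8 = 28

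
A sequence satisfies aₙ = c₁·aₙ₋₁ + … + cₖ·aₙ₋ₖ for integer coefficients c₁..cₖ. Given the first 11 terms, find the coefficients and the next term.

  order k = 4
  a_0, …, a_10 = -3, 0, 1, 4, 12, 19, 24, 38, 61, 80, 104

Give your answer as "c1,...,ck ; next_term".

  a_4 = 2·4 + -2·1 + 3·0 + -2·-3 = 12
  a_5 = 2·12 + -2·4 + 3·1 + -2·0 = 19
  a_6 = 2·19 + -2·12 + 3·4 + -2·1 = 24
  a_7 = 2·24 + -2·19 + 3·12 + -2·4 = 38
  a_8 = 2·38 + -2·24 + 3·19 + -2·12 = 61
  a_9 = 2·61 + -2·38 + 3·24 + -2·19 = 80
  a_10 = 2·80 + -2·61 + 3·38 + -2·24 = 104
  a_11 = 2·104 + -2·80 + 3·61 + -2·38 = 155

2,-2,3,-2 ; 155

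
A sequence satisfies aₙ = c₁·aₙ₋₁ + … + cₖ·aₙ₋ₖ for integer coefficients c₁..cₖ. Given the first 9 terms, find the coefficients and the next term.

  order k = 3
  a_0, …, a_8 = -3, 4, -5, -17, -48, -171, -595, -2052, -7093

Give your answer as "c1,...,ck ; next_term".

  a_3 = 3·-5 + 1·4 + 2·-3 = -17
  a_4 = 3·-17 + 1·-5 + 2·4 = -48
  a_5 = 3·-48 + 1·-17 + 2·-5 = -171
  a_6 = 3·-171 + 1·-48 + 2·-17 = -595
  a_7 = 3·-595 + 1·-171 + 2·-48 = -2052
  a_8 = 3·-2052 + 1·-595 + 2·-171 = -7093
  a_9 = 3·-7093 + 1·-2052 + 2·-595 = -24521

3,1,2 ; -24521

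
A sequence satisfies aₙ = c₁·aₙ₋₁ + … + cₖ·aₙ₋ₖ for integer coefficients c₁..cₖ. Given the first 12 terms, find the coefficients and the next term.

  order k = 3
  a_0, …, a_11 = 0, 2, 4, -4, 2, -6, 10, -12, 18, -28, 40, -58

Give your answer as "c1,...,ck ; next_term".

  a_3 = -1·4 + 0·2 + -1·0 = -4
  a_4 = -1·-4 + 0·4 + -1·2 = 2
  a_5 = -1·2 + 0·-4 + -1·4 = -6
  a_6 = -1·-6 + 0·2 + -1·-4 = 10
  a_7 = -1·10 + 0·-6 + -1·2 = -12
  a_8 = -1·-12 + 0·10 + -1·-6 = 18
  a_9 = -1·18 + 0·-12 + -1·10 = -28
  a_10 = -1·-28 + 0·18 + -1·-12 = 40
  a_11 = -1·40 + 0·-28 + -1·18 = -58
  a_12 = -1·-58 + 0·40 + -1·-28 = 86

-1,0,-1 ; 86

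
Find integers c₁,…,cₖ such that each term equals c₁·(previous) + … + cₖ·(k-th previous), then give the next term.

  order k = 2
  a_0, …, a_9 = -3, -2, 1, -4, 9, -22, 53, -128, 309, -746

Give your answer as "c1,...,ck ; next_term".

-2,1 ; 1801

  a_2 = -2·-2 + 1·-3 = 1
  a_3 = -2·1 + 1·-2 = -4
  a_4 = -2·-4 + 1·1 = 9
  a_5 = -2·9 + 1·-4 = -22
  a_6 = -2·-22 + 1·9 = 53
  a_7 = -2·53 + 1·-22 = -128
  a_8 = -2·-128 + 1·53 = 309
  a_9 = -2·309 + 1·-128 = -746
  a_10 = -2·-746 + 1·309 = 1801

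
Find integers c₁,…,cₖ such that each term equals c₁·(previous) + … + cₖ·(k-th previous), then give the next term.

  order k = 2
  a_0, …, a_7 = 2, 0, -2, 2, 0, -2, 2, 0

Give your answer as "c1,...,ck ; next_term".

-1,-1 ; -2

  a_2 = -1·0 + -1·2 = -2
  a_3 = -1·-2 + -1·0 = 2
  a_4 = -1·2 + -1·-2 = 0
  a_5 = -1·0 + -1·2 = -2
  a_6 = -1·-2 + -1·0 = 2
  a_7 = -1·2 + -1·-2 = 0
  a_8 = -1·0 + -1·2 = -2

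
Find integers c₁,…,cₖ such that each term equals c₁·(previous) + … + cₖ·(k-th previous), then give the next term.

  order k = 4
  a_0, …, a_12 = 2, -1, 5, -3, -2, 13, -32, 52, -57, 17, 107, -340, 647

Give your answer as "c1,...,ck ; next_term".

  a_4 = -2·-3 + -1·5 + 1·-1 + -1·2 = -2
  a_5 = -2·-2 + -1·-3 + 1·5 + -1·-1 = 13
  a_6 = -2·13 + -1·-2 + 1·-3 + -1·5 = -32
  a_7 = -2·-32 + -1·13 + 1·-2 + -1·-3 = 52
  a_8 = -2·52 + -1·-32 + 1·13 + -1·-2 = -57
  a_9 = -2·-57 + -1·52 + 1·-32 + -1·13 = 17
  a_10 = -2·17 + -1·-57 + 1·52 + -1·-32 = 107
  a_11 = -2·107 + -1·17 + 1·-57 + -1·52 = -340
  a_12 = -2·-340 + -1·107 + 1·17 + -1·-57 = 647
  a_13 = -2·647 + -1·-340 + 1·107 + -1·17 = -864

-2,-1,1,-1 ; -864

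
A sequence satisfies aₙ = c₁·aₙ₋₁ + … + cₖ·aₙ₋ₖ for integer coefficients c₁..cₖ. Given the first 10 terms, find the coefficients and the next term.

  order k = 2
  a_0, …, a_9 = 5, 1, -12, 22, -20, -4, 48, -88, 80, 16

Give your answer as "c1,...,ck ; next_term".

-2,-2 ; -192

  a_2 = -2·1 + -2·5 = -12
  a_3 = -2·-12 + -2·1 = 22
  a_4 = -2·22 + -2·-12 = -20
  a_5 = -2·-20 + -2·22 = -4
  a_6 = -2·-4 + -2·-20 = 48
  a_7 = -2·48 + -2·-4 = -88
  a_8 = -2·-88 + -2·48 = 80
  a_9 = -2·80 + -2·-88 = 16
  a_10 = -2·16 + -2·80 = -192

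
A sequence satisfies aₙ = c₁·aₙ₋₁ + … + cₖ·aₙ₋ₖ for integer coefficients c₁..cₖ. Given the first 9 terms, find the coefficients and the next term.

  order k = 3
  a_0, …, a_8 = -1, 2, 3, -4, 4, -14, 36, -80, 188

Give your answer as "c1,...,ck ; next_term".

-2,0,-2 ; -448

  a_3 = -2·3 + 0·2 + -2·-1 = -4
  a_4 = -2·-4 + 0·3 + -2·2 = 4
  a_5 = -2·4 + 0·-4 + -2·3 = -14
  a_6 = -2·-14 + 0·4 + -2·-4 = 36
  a_7 = -2·36 + 0·-14 + -2·4 = -80
  a_8 = -2·-80 + 0·36 + -2·-14 = 188
  a_9 = -2·188 + 0·-80 + -2·36 = -448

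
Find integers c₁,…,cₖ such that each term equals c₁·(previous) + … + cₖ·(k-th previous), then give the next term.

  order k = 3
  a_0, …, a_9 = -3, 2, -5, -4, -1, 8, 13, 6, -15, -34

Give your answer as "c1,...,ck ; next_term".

  a_3 = 1·-5 + -1·2 + -1·-3 = -4
  a_4 = 1·-4 + -1·-5 + -1·2 = -1
  a_5 = 1·-1 + -1·-4 + -1·-5 = 8
  a_6 = 1·8 + -1·-1 + -1·-4 = 13
  a_7 = 1·13 + -1·8 + -1·-1 = 6
  a_8 = 1·6 + -1·13 + -1·8 = -15
  a_9 = 1·-15 + -1·6 + -1·13 = -34
  a_10 = 1·-34 + -1·-15 + -1·6 = -25

1,-1,-1 ; -25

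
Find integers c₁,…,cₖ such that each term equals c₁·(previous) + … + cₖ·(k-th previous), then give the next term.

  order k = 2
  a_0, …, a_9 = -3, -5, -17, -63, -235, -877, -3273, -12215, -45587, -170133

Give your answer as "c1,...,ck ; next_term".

  a_2 = 4·-5 + -1·-3 = -17
  a_3 = 4·-17 + -1·-5 = -63
  a_4 = 4·-63 + -1·-17 = -235
  a_5 = 4·-235 + -1·-63 = -877
  a_6 = 4·-877 + -1·-235 = -3273
  a_7 = 4·-3273 + -1·-877 = -12215
  a_8 = 4·-12215 + -1·-3273 = -45587
  a_9 = 4·-45587 + -1·-12215 = -170133
  a_10 = 4·-170133 + -1·-45587 = -634945

4,-1 ; -634945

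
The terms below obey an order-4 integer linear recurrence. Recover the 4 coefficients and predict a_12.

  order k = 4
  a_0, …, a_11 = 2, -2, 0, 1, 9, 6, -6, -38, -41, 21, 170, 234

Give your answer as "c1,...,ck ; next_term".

1,-1,-3,1 ; -40

  a_4 = 1·1 + -1·0 + -3·-2 + 1·2 = 9
  a_5 = 1·9 + -1·1 + -3·0 + 1·-2 = 6
  a_6 = 1·6 + -1·9 + -3·1 + 1·0 = -6
  a_7 = 1·-6 + -1·6 + -3·9 + 1·1 = -38
  a_8 = 1·-38 + -1·-6 + -3·6 + 1·9 = -41
  a_9 = 1·-41 + -1·-38 + -3·-6 + 1·6 = 21
  a_10 = 1·21 + -1·-41 + -3·-38 + 1·-6 = 170
  a_11 = 1·170 + -1·21 + -3·-41 + 1·-38 = 234
  a_12 = 1·234 + -1·170 + -3·21 + 1·-41 = -40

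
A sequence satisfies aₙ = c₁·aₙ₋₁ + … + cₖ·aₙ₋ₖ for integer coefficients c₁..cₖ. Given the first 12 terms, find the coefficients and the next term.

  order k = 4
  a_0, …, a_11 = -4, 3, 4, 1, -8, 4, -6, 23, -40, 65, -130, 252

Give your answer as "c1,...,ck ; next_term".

  a_4 = -2·1 + -1·4 + -2·3 + -1·-4 = -8
  a_5 = -2·-8 + -1·1 + -2·4 + -1·3 = 4
  a_6 = -2·4 + -1·-8 + -2·1 + -1·4 = -6
  a_7 = -2·-6 + -1·4 + -2·-8 + -1·1 = 23
  a_8 = -2·23 + -1·-6 + -2·4 + -1·-8 = -40
  a_9 = -2·-40 + -1·23 + -2·-6 + -1·4 = 65
  a_10 = -2·65 + -1·-40 + -2·23 + -1·-6 = -130
  a_11 = -2·-130 + -1·65 + -2·-40 + -1·23 = 252
  a_12 = -2·252 + -1·-130 + -2·65 + -1·-40 = -464

-2,-1,-2,-1 ; -464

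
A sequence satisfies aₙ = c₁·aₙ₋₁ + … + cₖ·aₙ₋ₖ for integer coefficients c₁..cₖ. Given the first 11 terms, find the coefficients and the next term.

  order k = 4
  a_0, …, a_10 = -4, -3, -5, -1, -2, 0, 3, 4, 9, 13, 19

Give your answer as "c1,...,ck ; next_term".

1,1,0,-1 ; 28

  a_4 = 1·-1 + 1·-5 + 0·-3 + -1·-4 = -2
  a_5 = 1·-2 + 1·-1 + 0·-5 + -1·-3 = 0
  a_6 = 1·0 + 1·-2 + 0·-1 + -1·-5 = 3
  a_7 = 1·3 + 1·0 + 0·-2 + -1·-1 = 4
  a_8 = 1·4 + 1·3 + 0·0 + -1·-2 = 9
  a_9 = 1·9 + 1·4 + 0·3 + -1·0 = 13
  a_10 = 1·13 + 1·9 + 0·4 + -1·3 = 19
  a_11 = 1·19 + 1·13 + 0·9 + -1·4 = 28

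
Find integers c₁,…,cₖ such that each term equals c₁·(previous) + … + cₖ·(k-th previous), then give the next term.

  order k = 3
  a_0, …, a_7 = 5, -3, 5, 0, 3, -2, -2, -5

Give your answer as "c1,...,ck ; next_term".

1,0,-1 ; -3

  a_3 = 1·5 + 0·-3 + -1·5 = 0
  a_4 = 1·0 + 0·5 + -1·-3 = 3
  a_5 = 1·3 + 0·0 + -1·5 = -2
  a_6 = 1·-2 + 0·3 + -1·0 = -2
  a_7 = 1·-2 + 0·-2 + -1·3 = -5
  a_8 = 1·-5 + 0·-2 + -1·-2 = -3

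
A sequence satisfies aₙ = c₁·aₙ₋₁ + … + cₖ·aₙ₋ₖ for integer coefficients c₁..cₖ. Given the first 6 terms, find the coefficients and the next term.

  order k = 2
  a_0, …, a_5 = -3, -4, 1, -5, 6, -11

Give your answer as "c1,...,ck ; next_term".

-1,1 ; 17

  a_2 = -1·-4 + 1·-3 = 1
  a_3 = -1·1 + 1·-4 = -5
  a_4 = -1·-5 + 1·1 = 6
  a_5 = -1·6 + 1·-5 = -11
  a_6 = -1·-11 + 1·6 = 17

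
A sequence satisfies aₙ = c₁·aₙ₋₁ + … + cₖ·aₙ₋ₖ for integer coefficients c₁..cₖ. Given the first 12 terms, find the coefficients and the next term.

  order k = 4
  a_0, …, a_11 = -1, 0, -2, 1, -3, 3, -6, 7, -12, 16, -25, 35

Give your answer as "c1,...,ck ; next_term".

0,1,-1,1 ; -53

  a_4 = 0·1 + 1·-2 + -1·0 + 1·-1 = -3
  a_5 = 0·-3 + 1·1 + -1·-2 + 1·0 = 3
  a_6 = 0·3 + 1·-3 + -1·1 + 1·-2 = -6
  a_7 = 0·-6 + 1·3 + -1·-3 + 1·1 = 7
  a_8 = 0·7 + 1·-6 + -1·3 + 1·-3 = -12
  a_9 = 0·-12 + 1·7 + -1·-6 + 1·3 = 16
  a_10 = 0·16 + 1·-12 + -1·7 + 1·-6 = -25
  a_11 = 0·-25 + 1·16 + -1·-12 + 1·7 = 35
  a_12 = 0·35 + 1·-25 + -1·16 + 1·-12 = -53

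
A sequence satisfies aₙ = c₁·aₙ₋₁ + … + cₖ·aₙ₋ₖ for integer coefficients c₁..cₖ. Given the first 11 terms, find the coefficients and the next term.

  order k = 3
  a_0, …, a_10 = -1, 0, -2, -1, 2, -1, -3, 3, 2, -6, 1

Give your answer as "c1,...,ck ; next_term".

  a_3 = 0·-2 + -1·0 + 1·-1 = -1
  a_4 = 0·-1 + -1·-2 + 1·0 = 2
  a_5 = 0·2 + -1·-1 + 1·-2 = -1
  a_6 = 0·-1 + -1·2 + 1·-1 = -3
  a_7 = 0·-3 + -1·-1 + 1·2 = 3
  a_8 = 0·3 + -1·-3 + 1·-1 = 2
  a_9 = 0·2 + -1·3 + 1·-3 = -6
  a_10 = 0·-6 + -1·2 + 1·3 = 1
  a_11 = 0·1 + -1·-6 + 1·2 = 8

0,-1,1 ; 8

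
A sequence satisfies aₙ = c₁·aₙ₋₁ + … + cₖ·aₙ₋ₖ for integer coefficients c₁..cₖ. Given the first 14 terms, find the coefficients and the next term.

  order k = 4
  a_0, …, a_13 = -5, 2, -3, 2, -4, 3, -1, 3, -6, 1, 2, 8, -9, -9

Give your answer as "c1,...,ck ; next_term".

  a_4 = 0·2 + -1·-3 + -1·2 + 1·-5 = -4
  a_5 = 0·-4 + -1·2 + -1·-3 + 1·2 = 3
  a_6 = 0·3 + -1·-4 + -1·2 + 1·-3 = -1
  a_7 = 0·-1 + -1·3 + -1·-4 + 1·2 = 3
  a_8 = 0·3 + -1·-1 + -1·3 + 1·-4 = -6
  a_9 = 0·-6 + -1·3 + -1·-1 + 1·3 = 1
  a_10 = 0·1 + -1·-6 + -1·3 + 1·-1 = 2
  a_11 = 0·2 + -1·1 + -1·-6 + 1·3 = 8
  a_12 = 0·8 + -1·2 + -1·1 + 1·-6 = -9
  a_13 = 0·-9 + -1·8 + -1·2 + 1·1 = -9
  a_14 = 0·-9 + -1·-9 + -1·8 + 1·2 = 3

0,-1,-1,1 ; 3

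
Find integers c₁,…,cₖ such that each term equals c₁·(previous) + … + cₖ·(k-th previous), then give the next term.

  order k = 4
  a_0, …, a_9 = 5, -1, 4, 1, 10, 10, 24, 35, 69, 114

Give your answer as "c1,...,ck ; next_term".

1,1,0,1 ; 207

  a_4 = 1·1 + 1·4 + 0·-1 + 1·5 = 10
  a_5 = 1·10 + 1·1 + 0·4 + 1·-1 = 10
  a_6 = 1·10 + 1·10 + 0·1 + 1·4 = 24
  a_7 = 1·24 + 1·10 + 0·10 + 1·1 = 35
  a_8 = 1·35 + 1·24 + 0·10 + 1·10 = 69
  a_9 = 1·69 + 1·35 + 0·24 + 1·10 = 114
  a_10 = 1·114 + 1·69 + 0·35 + 1·24 = 207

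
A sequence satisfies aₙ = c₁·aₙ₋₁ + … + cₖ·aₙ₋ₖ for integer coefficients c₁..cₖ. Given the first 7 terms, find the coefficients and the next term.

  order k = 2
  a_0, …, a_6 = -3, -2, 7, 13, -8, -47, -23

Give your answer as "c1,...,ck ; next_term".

  a_2 = 1·-2 + -3·-3 = 7
  a_3 = 1·7 + -3·-2 = 13
  a_4 = 1·13 + -3·7 = -8
  a_5 = 1·-8 + -3·13 = -47
  a_6 = 1·-47 + -3·-8 = -23
  a_7 = 1·-23 + -3·-47 = 118

1,-3 ; 118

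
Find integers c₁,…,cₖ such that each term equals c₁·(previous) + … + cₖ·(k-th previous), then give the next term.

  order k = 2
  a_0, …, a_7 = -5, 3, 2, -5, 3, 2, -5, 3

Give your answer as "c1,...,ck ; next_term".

  a_2 = -1·3 + -1·-5 = 2
  a_3 = -1·2 + -1·3 = -5
  a_4 = -1·-5 + -1·2 = 3
  a_5 = -1·3 + -1·-5 = 2
  a_6 = -1·2 + -1·3 = -5
  a_7 = -1·-5 + -1·2 = 3
  a_8 = -1·3 + -1·-5 = 2

-1,-1 ; 2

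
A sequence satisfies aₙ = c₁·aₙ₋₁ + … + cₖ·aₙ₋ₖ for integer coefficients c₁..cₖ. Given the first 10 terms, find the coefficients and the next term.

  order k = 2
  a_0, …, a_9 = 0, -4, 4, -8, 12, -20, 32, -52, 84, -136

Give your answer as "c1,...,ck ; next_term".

  a_2 = -1·-4 + 1·0 = 4
  a_3 = -1·4 + 1·-4 = -8
  a_4 = -1·-8 + 1·4 = 12
  a_5 = -1·12 + 1·-8 = -20
  a_6 = -1·-20 + 1·12 = 32
  a_7 = -1·32 + 1·-20 = -52
  a_8 = -1·-52 + 1·32 = 84
  a_9 = -1·84 + 1·-52 = -136
  a_10 = -1·-136 + 1·84 = 220

-1,1 ; 220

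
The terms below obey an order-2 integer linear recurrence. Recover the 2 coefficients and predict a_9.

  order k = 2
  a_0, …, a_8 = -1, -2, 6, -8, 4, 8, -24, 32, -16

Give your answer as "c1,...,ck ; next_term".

  a_2 = -2·-2 + -2·-1 = 6
  a_3 = -2·6 + -2·-2 = -8
  a_4 = -2·-8 + -2·6 = 4
  a_5 = -2·4 + -2·-8 = 8
  a_6 = -2·8 + -2·4 = -24
  a_7 = -2·-24 + -2·8 = 32
  a_8 = -2·32 + -2·-24 = -16
  a_9 = -2·-16 + -2·32 = -32

-2,-2 ; -32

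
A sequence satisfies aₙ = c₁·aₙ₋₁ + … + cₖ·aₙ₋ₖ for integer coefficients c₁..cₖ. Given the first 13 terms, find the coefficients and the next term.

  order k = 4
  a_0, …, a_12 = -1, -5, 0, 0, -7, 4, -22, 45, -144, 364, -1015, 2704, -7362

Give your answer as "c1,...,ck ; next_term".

  a_4 = -2·0 + 2·0 + 1·-5 + 2·-1 = -7
  a_5 = -2·-7 + 2·0 + 1·0 + 2·-5 = 4
  a_6 = -2·4 + 2·-7 + 1·0 + 2·0 = -22
  a_7 = -2·-22 + 2·4 + 1·-7 + 2·0 = 45
  a_8 = -2·45 + 2·-22 + 1·4 + 2·-7 = -144
  a_9 = -2·-144 + 2·45 + 1·-22 + 2·4 = 364
  a_10 = -2·364 + 2·-144 + 1·45 + 2·-22 = -1015
  a_11 = -2·-1015 + 2·364 + 1·-144 + 2·45 = 2704
  a_12 = -2·2704 + 2·-1015 + 1·364 + 2·-144 = -7362
  a_13 = -2·-7362 + 2·2704 + 1·-1015 + 2·364 = 19845

-2,2,1,2 ; 19845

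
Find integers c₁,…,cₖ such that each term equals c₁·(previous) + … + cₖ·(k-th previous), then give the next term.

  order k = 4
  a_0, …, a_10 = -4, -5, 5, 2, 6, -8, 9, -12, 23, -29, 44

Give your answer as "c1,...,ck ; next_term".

0,1,-1,1 ; -64

  a_4 = 0·2 + 1·5 + -1·-5 + 1·-4 = 6
  a_5 = 0·6 + 1·2 + -1·5 + 1·-5 = -8
  a_6 = 0·-8 + 1·6 + -1·2 + 1·5 = 9
  a_7 = 0·9 + 1·-8 + -1·6 + 1·2 = -12
  a_8 = 0·-12 + 1·9 + -1·-8 + 1·6 = 23
  a_9 = 0·23 + 1·-12 + -1·9 + 1·-8 = -29
  a_10 = 0·-29 + 1·23 + -1·-12 + 1·9 = 44
  a_11 = 0·44 + 1·-29 + -1·23 + 1·-12 = -64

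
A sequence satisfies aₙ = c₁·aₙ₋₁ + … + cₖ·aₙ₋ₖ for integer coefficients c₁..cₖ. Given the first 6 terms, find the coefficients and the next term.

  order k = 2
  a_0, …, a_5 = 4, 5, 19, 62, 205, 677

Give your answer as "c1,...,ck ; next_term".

3,1 ; 2236

  a_2 = 3·5 + 1·4 = 19
  a_3 = 3·19 + 1·5 = 62
  a_4 = 3·62 + 1·19 = 205
  a_5 = 3·205 + 1·62 = 677
  a_6 = 3·677 + 1·205 = 2236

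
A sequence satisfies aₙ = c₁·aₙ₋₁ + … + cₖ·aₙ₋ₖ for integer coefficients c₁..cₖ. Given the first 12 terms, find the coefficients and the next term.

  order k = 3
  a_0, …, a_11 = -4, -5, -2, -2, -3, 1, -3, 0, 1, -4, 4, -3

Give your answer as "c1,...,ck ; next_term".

  a_3 = -1·-2 + 0·-5 + 1·-4 = -2
  a_4 = -1·-2 + 0·-2 + 1·-5 = -3
  a_5 = -1·-3 + 0·-2 + 1·-2 = 1
  a_6 = -1·1 + 0·-3 + 1·-2 = -3
  a_7 = -1·-3 + 0·1 + 1·-3 = 0
  a_8 = -1·0 + 0·-3 + 1·1 = 1
  a_9 = -1·1 + 0·0 + 1·-3 = -4
  a_10 = -1·-4 + 0·1 + 1·0 = 4
  a_11 = -1·4 + 0·-4 + 1·1 = -3
  a_12 = -1·-3 + 0·4 + 1·-4 = -1

-1,0,1 ; -1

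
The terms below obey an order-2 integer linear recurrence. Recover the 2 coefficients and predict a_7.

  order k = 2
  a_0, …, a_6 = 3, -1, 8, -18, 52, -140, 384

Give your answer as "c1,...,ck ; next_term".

  a_2 = -2·-1 + 2·3 = 8
  a_3 = -2·8 + 2·-1 = -18
  a_4 = -2·-18 + 2·8 = 52
  a_5 = -2·52 + 2·-18 = -140
  a_6 = -2·-140 + 2·52 = 384
  a_7 = -2·384 + 2·-140 = -1048

-2,2 ; -1048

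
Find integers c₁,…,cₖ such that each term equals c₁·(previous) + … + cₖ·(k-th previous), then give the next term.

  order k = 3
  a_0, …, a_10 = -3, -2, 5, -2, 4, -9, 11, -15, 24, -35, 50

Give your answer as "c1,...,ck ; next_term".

  a_3 = -1·5 + 0·-2 + -1·-3 = -2
  a_4 = -1·-2 + 0·5 + -1·-2 = 4
  a_5 = -1·4 + 0·-2 + -1·5 = -9
  a_6 = -1·-9 + 0·4 + -1·-2 = 11
  a_7 = -1·11 + 0·-9 + -1·4 = -15
  a_8 = -1·-15 + 0·11 + -1·-9 = 24
  a_9 = -1·24 + 0·-15 + -1·11 = -35
  a_10 = -1·-35 + 0·24 + -1·-15 = 50
  a_11 = -1·50 + 0·-35 + -1·24 = -74

-1,0,-1 ; -74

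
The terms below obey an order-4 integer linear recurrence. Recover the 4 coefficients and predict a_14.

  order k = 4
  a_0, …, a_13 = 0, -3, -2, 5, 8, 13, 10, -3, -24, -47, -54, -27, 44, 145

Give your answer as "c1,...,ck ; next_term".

1,0,-1,-1 ; 226

  a_4 = 1·5 + 0·-2 + -1·-3 + -1·0 = 8
  a_5 = 1·8 + 0·5 + -1·-2 + -1·-3 = 13
  a_6 = 1·13 + 0·8 + -1·5 + -1·-2 = 10
  a_7 = 1·10 + 0·13 + -1·8 + -1·5 = -3
  a_8 = 1·-3 + 0·10 + -1·13 + -1·8 = -24
  a_9 = 1·-24 + 0·-3 + -1·10 + -1·13 = -47
  a_10 = 1·-47 + 0·-24 + -1·-3 + -1·10 = -54
  a_11 = 1·-54 + 0·-47 + -1·-24 + -1·-3 = -27
  a_12 = 1·-27 + 0·-54 + -1·-47 + -1·-24 = 44
  a_13 = 1·44 + 0·-27 + -1·-54 + -1·-47 = 145
  a_14 = 1·145 + 0·44 + -1·-27 + -1·-54 = 226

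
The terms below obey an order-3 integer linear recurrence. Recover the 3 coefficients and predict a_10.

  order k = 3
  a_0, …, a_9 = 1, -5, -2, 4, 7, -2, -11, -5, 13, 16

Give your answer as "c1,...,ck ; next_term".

  a_3 = 0·-2 + -1·-5 + -1·1 = 4
  a_4 = 0·4 + -1·-2 + -1·-5 = 7
  a_5 = 0·7 + -1·4 + -1·-2 = -2
  a_6 = 0·-2 + -1·7 + -1·4 = -11
  a_7 = 0·-11 + -1·-2 + -1·7 = -5
  a_8 = 0·-5 + -1·-11 + -1·-2 = 13
  a_9 = 0·13 + -1·-5 + -1·-11 = 16
  a_10 = 0·16 + -1·13 + -1·-5 = -8

0,-1,-1 ; -8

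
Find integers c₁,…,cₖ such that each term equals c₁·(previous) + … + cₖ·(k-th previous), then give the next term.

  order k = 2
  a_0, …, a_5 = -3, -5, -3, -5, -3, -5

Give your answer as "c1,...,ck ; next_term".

0,1 ; -3

  a_2 = 0·-5 + 1·-3 = -3
  a_3 = 0·-3 + 1·-5 = -5
  a_4 = 0·-5 + 1·-3 = -3
  a_5 = 0·-3 + 1·-5 = -5
  a_6 = 0·-5 + 1·-3 = -3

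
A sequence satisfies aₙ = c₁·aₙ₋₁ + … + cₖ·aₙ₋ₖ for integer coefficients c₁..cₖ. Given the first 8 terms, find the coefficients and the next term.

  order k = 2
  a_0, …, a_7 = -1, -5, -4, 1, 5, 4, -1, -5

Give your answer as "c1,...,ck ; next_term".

1,-1 ; -4

  a_2 = 1·-5 + -1·-1 = -4
  a_3 = 1·-4 + -1·-5 = 1
  a_4 = 1·1 + -1·-4 = 5
  a_5 = 1·5 + -1·1 = 4
  a_6 = 1·4 + -1·5 = -1
  a_7 = 1·-1 + -1·4 = -5
  a_8 = 1·-5 + -1·-1 = -4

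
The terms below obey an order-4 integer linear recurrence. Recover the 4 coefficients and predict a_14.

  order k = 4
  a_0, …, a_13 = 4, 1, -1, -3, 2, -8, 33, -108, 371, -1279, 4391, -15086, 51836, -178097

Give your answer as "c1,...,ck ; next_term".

-3,1,-2,-1 ; 611908

  a_4 = -3·-3 + 1·-1 + -2·1 + -1·4 = 2
  a_5 = -3·2 + 1·-3 + -2·-1 + -1·1 = -8
  a_6 = -3·-8 + 1·2 + -2·-3 + -1·-1 = 33
  a_7 = -3·33 + 1·-8 + -2·2 + -1·-3 = -108
  a_8 = -3·-108 + 1·33 + -2·-8 + -1·2 = 371
  a_9 = -3·371 + 1·-108 + -2·33 + -1·-8 = -1279
  a_10 = -3·-1279 + 1·371 + -2·-108 + -1·33 = 4391
  a_11 = -3·4391 + 1·-1279 + -2·371 + -1·-108 = -15086
  a_12 = -3·-15086 + 1·4391 + -2·-1279 + -1·371 = 51836
  a_13 = -3·51836 + 1·-15086 + -2·4391 + -1·-1279 = -178097
  a_14 = -3·-178097 + 1·51836 + -2·-15086 + -1·4391 = 611908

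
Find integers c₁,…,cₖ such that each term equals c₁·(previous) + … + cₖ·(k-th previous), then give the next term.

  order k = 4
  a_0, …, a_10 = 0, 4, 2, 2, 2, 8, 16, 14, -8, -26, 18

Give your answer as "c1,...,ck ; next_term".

  a_4 = 2·2 + -3·2 + 1·4 + 2·0 = 2
  a_5 = 2·2 + -3·2 + 1·2 + 2·4 = 8
  a_6 = 2·8 + -3·2 + 1·2 + 2·2 = 16
  a_7 = 2·16 + -3·8 + 1·2 + 2·2 = 14
  a_8 = 2·14 + -3·16 + 1·8 + 2·2 = -8
  a_9 = 2·-8 + -3·14 + 1·16 + 2·8 = -26
  a_10 = 2·-26 + -3·-8 + 1·14 + 2·16 = 18
  a_11 = 2·18 + -3·-26 + 1·-8 + 2·14 = 134

2,-3,1,2 ; 134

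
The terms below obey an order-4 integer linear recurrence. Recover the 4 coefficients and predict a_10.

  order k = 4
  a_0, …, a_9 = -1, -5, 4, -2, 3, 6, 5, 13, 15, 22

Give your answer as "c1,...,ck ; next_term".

1,1,0,-1 ; 32

  a_4 = 1·-2 + 1·4 + 0·-5 + -1·-1 = 3
  a_5 = 1·3 + 1·-2 + 0·4 + -1·-5 = 6
  a_6 = 1·6 + 1·3 + 0·-2 + -1·4 = 5
  a_7 = 1·5 + 1·6 + 0·3 + -1·-2 = 13
  a_8 = 1·13 + 1·5 + 0·6 + -1·3 = 15
  a_9 = 1·15 + 1·13 + 0·5 + -1·6 = 22
  a_10 = 1·22 + 1·15 + 0·13 + -1·5 = 32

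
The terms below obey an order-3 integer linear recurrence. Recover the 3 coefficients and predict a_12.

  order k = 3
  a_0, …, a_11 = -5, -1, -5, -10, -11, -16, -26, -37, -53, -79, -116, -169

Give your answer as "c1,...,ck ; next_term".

1,0,1 ; -248

  a_3 = 1·-5 + 0·-1 + 1·-5 = -10
  a_4 = 1·-10 + 0·-5 + 1·-1 = -11
  a_5 = 1·-11 + 0·-10 + 1·-5 = -16
  a_6 = 1·-16 + 0·-11 + 1·-10 = -26
  a_7 = 1·-26 + 0·-16 + 1·-11 = -37
  a_8 = 1·-37 + 0·-26 + 1·-16 = -53
  a_9 = 1·-53 + 0·-37 + 1·-26 = -79
  a_10 = 1·-79 + 0·-53 + 1·-37 = -116
  a_11 = 1·-116 + 0·-79 + 1·-53 = -169
  a_12 = 1·-169 + 0·-116 + 1·-79 = -248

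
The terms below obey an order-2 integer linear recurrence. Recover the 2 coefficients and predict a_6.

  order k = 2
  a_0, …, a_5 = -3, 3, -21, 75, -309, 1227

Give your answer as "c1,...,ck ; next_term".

  a_2 = -3·3 + 4·-3 = -21
  a_3 = -3·-21 + 4·3 = 75
  a_4 = -3·75 + 4·-21 = -309
  a_5 = -3·-309 + 4·75 = 1227
  a_6 = -3·1227 + 4·-309 = -4917

-3,4 ; -4917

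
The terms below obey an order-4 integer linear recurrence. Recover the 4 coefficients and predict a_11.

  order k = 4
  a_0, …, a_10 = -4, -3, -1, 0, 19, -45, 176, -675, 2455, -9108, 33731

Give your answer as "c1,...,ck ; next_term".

  a_4 = -3·0 + 2·-1 + -3·-3 + -3·-4 = 19
  a_5 = -3·19 + 2·0 + -3·-1 + -3·-3 = -45
  a_6 = -3·-45 + 2·19 + -3·0 + -3·-1 = 176
  a_7 = -3·176 + 2·-45 + -3·19 + -3·0 = -675
  a_8 = -3·-675 + 2·176 + -3·-45 + -3·19 = 2455
  a_9 = -3·2455 + 2·-675 + -3·176 + -3·-45 = -9108
  a_10 = -3·-9108 + 2·2455 + -3·-675 + -3·176 = 33731
  a_11 = -3·33731 + 2·-9108 + -3·2455 + -3·-675 = -124749

-3,2,-3,-3 ; -124749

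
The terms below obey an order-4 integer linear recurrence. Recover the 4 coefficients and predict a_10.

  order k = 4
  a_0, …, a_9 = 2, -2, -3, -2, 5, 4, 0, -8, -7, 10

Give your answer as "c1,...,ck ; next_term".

  a_4 = -2·-2 + -1·-3 + -2·-2 + -3·2 = 5
  a_5 = -2·5 + -1·-2 + -2·-3 + -3·-2 = 4
  a_6 = -2·4 + -1·5 + -2·-2 + -3·-3 = 0
  a_7 = -2·0 + -1·4 + -2·5 + -3·-2 = -8
  a_8 = -2·-8 + -1·0 + -2·4 + -3·5 = -7
  a_9 = -2·-7 + -1·-8 + -2·0 + -3·4 = 10
  a_10 = -2·10 + -1·-7 + -2·-8 + -3·0 = 3

-2,-1,-2,-3 ; 3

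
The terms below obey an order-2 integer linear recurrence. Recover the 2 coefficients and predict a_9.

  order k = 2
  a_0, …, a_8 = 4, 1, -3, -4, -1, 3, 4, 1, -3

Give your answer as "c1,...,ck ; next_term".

1,-1 ; -4

  a_2 = 1·1 + -1·4 = -3
  a_3 = 1·-3 + -1·1 = -4
  a_4 = 1·-4 + -1·-3 = -1
  a_5 = 1·-1 + -1·-4 = 3
  a_6 = 1·3 + -1·-1 = 4
  a_7 = 1·4 + -1·3 = 1
  a_8 = 1·1 + -1·4 = -3
  a_9 = 1·-3 + -1·1 = -4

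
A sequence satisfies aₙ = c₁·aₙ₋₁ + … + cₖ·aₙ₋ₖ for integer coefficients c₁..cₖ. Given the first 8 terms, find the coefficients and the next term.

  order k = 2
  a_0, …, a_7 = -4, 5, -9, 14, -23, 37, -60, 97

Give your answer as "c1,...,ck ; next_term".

  a_2 = -1·5 + 1·-4 = -9
  a_3 = -1·-9 + 1·5 = 14
  a_4 = -1·14 + 1·-9 = -23
  a_5 = -1·-23 + 1·14 = 37
  a_6 = -1·37 + 1·-23 = -60
  a_7 = -1·-60 + 1·37 = 97
  a_8 = -1·97 + 1·-60 = -157

-1,1 ; -157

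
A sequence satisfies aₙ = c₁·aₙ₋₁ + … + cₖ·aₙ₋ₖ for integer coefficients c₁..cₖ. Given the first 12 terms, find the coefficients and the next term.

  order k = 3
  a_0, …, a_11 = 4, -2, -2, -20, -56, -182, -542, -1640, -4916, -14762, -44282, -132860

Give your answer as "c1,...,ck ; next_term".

3,1,-3 ; -398576

  a_3 = 3·-2 + 1·-2 + -3·4 = -20
  a_4 = 3·-20 + 1·-2 + -3·-2 = -56
  a_5 = 3·-56 + 1·-20 + -3·-2 = -182
  a_6 = 3·-182 + 1·-56 + -3·-20 = -542
  a_7 = 3·-542 + 1·-182 + -3·-56 = -1640
  a_8 = 3·-1640 + 1·-542 + -3·-182 = -4916
  a_9 = 3·-4916 + 1·-1640 + -3·-542 = -14762
  a_10 = 3·-14762 + 1·-4916 + -3·-1640 = -44282
  a_11 = 3·-44282 + 1·-14762 + -3·-4916 = -132860
  a_12 = 3·-132860 + 1·-44282 + -3·-14762 = -398576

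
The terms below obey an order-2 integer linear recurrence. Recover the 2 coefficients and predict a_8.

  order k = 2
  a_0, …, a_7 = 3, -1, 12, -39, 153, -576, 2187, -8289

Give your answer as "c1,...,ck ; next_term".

-3,3 ; 31428

  a_2 = -3·-1 + 3·3 = 12
  a_3 = -3·12 + 3·-1 = -39
  a_4 = -3·-39 + 3·12 = 153
  a_5 = -3·153 + 3·-39 = -576
  a_6 = -3·-576 + 3·153 = 2187
  a_7 = -3·2187 + 3·-576 = -8289
  a_8 = -3·-8289 + 3·2187 = 31428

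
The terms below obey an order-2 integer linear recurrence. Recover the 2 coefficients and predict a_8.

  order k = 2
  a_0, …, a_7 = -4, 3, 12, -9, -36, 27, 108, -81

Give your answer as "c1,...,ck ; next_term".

0,-3 ; -324

  a_2 = 0·3 + -3·-4 = 12
  a_3 = 0·12 + -3·3 = -9
  a_4 = 0·-9 + -3·12 = -36
  a_5 = 0·-36 + -3·-9 = 27
  a_6 = 0·27 + -3·-36 = 108
  a_7 = 0·108 + -3·27 = -81
  a_8 = 0·-81 + -3·108 = -324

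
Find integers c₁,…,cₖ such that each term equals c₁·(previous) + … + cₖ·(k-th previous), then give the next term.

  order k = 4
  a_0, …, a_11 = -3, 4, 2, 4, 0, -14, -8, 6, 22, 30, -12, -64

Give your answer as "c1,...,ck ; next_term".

0,-1,-1,-2 ; -62

  a_4 = 0·4 + -1·2 + -1·4 + -2·-3 = 0
  a_5 = 0·0 + -1·4 + -1·2 + -2·4 = -14
  a_6 = 0·-14 + -1·0 + -1·4 + -2·2 = -8
  a_7 = 0·-8 + -1·-14 + -1·0 + -2·4 = 6
  a_8 = 0·6 + -1·-8 + -1·-14 + -2·0 = 22
  a_9 = 0·22 + -1·6 + -1·-8 + -2·-14 = 30
  a_10 = 0·30 + -1·22 + -1·6 + -2·-8 = -12
  a_11 = 0·-12 + -1·30 + -1·22 + -2·6 = -64
  a_12 = 0·-64 + -1·-12 + -1·30 + -2·22 = -62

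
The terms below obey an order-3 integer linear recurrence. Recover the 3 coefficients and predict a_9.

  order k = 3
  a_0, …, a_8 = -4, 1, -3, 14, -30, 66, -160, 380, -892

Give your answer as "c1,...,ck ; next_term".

  a_3 = -2·-3 + 0·1 + -2·-4 = 14
  a_4 = -2·14 + 0·-3 + -2·1 = -30
  a_5 = -2·-30 + 0·14 + -2·-3 = 66
  a_6 = -2·66 + 0·-30 + -2·14 = -160
  a_7 = -2·-160 + 0·66 + -2·-30 = 380
  a_8 = -2·380 + 0·-160 + -2·66 = -892
  a_9 = -2·-892 + 0·380 + -2·-160 = 2104

-2,0,-2 ; 2104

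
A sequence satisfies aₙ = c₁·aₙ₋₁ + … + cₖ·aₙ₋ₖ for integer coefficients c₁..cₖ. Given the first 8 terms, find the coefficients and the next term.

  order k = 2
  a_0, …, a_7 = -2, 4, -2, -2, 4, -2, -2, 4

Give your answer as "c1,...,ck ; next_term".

  a_2 = -1·4 + -1·-2 = -2
  a_3 = -1·-2 + -1·4 = -2
  a_4 = -1·-2 + -1·-2 = 4
  a_5 = -1·4 + -1·-2 = -2
  a_6 = -1·-2 + -1·4 = -2
  a_7 = -1·-2 + -1·-2 = 4
  a_8 = -1·4 + -1·-2 = -2

-1,-1 ; -2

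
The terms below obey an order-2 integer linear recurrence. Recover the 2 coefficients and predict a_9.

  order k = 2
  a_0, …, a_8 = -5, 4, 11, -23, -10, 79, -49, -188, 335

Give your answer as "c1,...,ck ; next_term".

  a_2 = -1·4 + -3·-5 = 11
  a_3 = -1·11 + -3·4 = -23
  a_4 = -1·-23 + -3·11 = -10
  a_5 = -1·-10 + -3·-23 = 79
  a_6 = -1·79 + -3·-10 = -49
  a_7 = -1·-49 + -3·79 = -188
  a_8 = -1·-188 + -3·-49 = 335
  a_9 = -1·335 + -3·-188 = 229

-1,-3 ; 229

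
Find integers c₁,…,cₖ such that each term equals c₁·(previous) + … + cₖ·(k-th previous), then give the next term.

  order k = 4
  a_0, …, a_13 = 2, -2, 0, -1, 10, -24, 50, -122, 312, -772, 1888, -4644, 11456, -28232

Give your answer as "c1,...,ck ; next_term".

-2,0,-2,2 ; 69528

  a_4 = -2·-1 + 0·0 + -2·-2 + 2·2 = 10
  a_5 = -2·10 + 0·-1 + -2·0 + 2·-2 = -24
  a_6 = -2·-24 + 0·10 + -2·-1 + 2·0 = 50
  a_7 = -2·50 + 0·-24 + -2·10 + 2·-1 = -122
  a_8 = -2·-122 + 0·50 + -2·-24 + 2·10 = 312
  a_9 = -2·312 + 0·-122 + -2·50 + 2·-24 = -772
  a_10 = -2·-772 + 0·312 + -2·-122 + 2·50 = 1888
  a_11 = -2·1888 + 0·-772 + -2·312 + 2·-122 = -4644
  a_12 = -2·-4644 + 0·1888 + -2·-772 + 2·312 = 11456
  a_13 = -2·11456 + 0·-4644 + -2·1888 + 2·-772 = -28232
  a_14 = -2·-28232 + 0·11456 + -2·-4644 + 2·1888 = 69528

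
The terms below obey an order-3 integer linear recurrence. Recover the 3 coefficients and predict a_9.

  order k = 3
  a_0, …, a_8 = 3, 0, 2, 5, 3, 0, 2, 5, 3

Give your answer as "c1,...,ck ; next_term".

1,-1,1 ; 0

  a_3 = 1·2 + -1·0 + 1·3 = 5
  a_4 = 1·5 + -1·2 + 1·0 = 3
  a_5 = 1·3 + -1·5 + 1·2 = 0
  a_6 = 1·0 + -1·3 + 1·5 = 2
  a_7 = 1·2 + -1·0 + 1·3 = 5
  a_8 = 1·5 + -1·2 + 1·0 = 3
  a_9 = 1·3 + -1·5 + 1·2 = 0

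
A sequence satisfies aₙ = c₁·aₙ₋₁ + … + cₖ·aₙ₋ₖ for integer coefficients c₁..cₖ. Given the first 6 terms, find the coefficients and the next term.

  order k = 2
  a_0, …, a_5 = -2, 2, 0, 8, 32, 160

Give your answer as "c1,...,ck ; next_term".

4,4 ; 768

  a_2 = 4·2 + 4·-2 = 0
  a_3 = 4·0 + 4·2 = 8
  a_4 = 4·8 + 4·0 = 32
  a_5 = 4·32 + 4·8 = 160
  a_6 = 4·160 + 4·32 = 768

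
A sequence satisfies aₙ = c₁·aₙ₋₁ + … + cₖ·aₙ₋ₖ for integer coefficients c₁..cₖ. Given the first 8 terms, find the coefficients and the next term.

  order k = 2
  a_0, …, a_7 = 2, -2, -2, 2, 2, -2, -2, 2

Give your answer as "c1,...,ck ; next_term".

0,-1 ; 2

  a_2 = 0·-2 + -1·2 = -2
  a_3 = 0·-2 + -1·-2 = 2
  a_4 = 0·2 + -1·-2 = 2
  a_5 = 0·2 + -1·2 = -2
  a_6 = 0·-2 + -1·2 = -2
  a_7 = 0·-2 + -1·-2 = 2
  a_8 = 0·2 + -1·-2 = 2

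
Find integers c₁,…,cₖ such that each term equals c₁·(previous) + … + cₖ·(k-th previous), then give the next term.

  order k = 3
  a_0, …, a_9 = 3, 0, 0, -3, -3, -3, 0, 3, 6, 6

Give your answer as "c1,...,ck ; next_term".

1,0,-1 ; 3

  a_3 = 1·0 + 0·0 + -1·3 = -3
  a_4 = 1·-3 + 0·0 + -1·0 = -3
  a_5 = 1·-3 + 0·-3 + -1·0 = -3
  a_6 = 1·-3 + 0·-3 + -1·-3 = 0
  a_7 = 1·0 + 0·-3 + -1·-3 = 3
  a_8 = 1·3 + 0·0 + -1·-3 = 6
  a_9 = 1·6 + 0·3 + -1·0 = 6
  a_10 = 1·6 + 0·6 + -1·3 = 3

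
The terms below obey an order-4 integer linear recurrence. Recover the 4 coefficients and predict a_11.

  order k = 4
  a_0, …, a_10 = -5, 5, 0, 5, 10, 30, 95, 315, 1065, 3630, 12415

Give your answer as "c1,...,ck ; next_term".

  a_4 = 4·5 + -1·0 + -3·5 + -1·-5 = 10
  a_5 = 4·10 + -1·5 + -3·0 + -1·5 = 30
  a_6 = 4·30 + -1·10 + -3·5 + -1·0 = 95
  a_7 = 4·95 + -1·30 + -3·10 + -1·5 = 315
  a_8 = 4·315 + -1·95 + -3·30 + -1·10 = 1065
  a_9 = 4·1065 + -1·315 + -3·95 + -1·30 = 3630
  a_10 = 4·3630 + -1·1065 + -3·315 + -1·95 = 12415
  a_11 = 4·12415 + -1·3630 + -3·1065 + -1·315 = 42520

4,-1,-3,-1 ; 42520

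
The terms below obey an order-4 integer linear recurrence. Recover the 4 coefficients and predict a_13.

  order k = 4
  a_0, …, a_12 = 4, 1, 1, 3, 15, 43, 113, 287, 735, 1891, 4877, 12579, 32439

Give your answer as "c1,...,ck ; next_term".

  a_4 = 3·3 + -1·1 + -1·1 + 2·4 = 15
  a_5 = 3·15 + -1·3 + -1·1 + 2·1 = 43
  a_6 = 3·43 + -1·15 + -1·3 + 2·1 = 113
  a_7 = 3·113 + -1·43 + -1·15 + 2·3 = 287
  a_8 = 3·287 + -1·113 + -1·43 + 2·15 = 735
  a_9 = 3·735 + -1·287 + -1·113 + 2·43 = 1891
  a_10 = 3·1891 + -1·735 + -1·287 + 2·113 = 4877
  a_11 = 3·4877 + -1·1891 + -1·735 + 2·287 = 12579
  a_12 = 3·12579 + -1·4877 + -1·1891 + 2·735 = 32439
  a_13 = 3·32439 + -1·12579 + -1·4877 + 2·1891 = 83643

3,-1,-1,2 ; 83643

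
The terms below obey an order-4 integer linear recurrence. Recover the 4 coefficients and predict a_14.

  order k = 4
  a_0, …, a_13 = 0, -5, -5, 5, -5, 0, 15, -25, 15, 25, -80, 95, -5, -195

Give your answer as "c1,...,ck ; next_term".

  a_4 = -1·5 + -1·-5 + 1·-5 + -1·0 = -5
  a_5 = -1·-5 + -1·5 + 1·-5 + -1·-5 = 0
  a_6 = -1·0 + -1·-5 + 1·5 + -1·-5 = 15
  a_7 = -1·15 + -1·0 + 1·-5 + -1·5 = -25
  a_8 = -1·-25 + -1·15 + 1·0 + -1·-5 = 15
  a_9 = -1·15 + -1·-25 + 1·15 + -1·0 = 25
  a_10 = -1·25 + -1·15 + 1·-25 + -1·15 = -80
  a_11 = -1·-80 + -1·25 + 1·15 + -1·-25 = 95
  a_12 = -1·95 + -1·-80 + 1·25 + -1·15 = -5
  a_13 = -1·-5 + -1·95 + 1·-80 + -1·25 = -195
  a_14 = -1·-195 + -1·-5 + 1·95 + -1·-80 = 375

-1,-1,1,-1 ; 375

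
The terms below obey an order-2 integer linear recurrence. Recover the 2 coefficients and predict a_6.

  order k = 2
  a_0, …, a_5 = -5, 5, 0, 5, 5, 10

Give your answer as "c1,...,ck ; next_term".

  a_2 = 1·5 + 1·-5 = 0
  a_3 = 1·0 + 1·5 = 5
  a_4 = 1·5 + 1·0 = 5
  a_5 = 1·5 + 1·5 = 10
  a_6 = 1·10 + 1·5 = 15

1,1 ; 15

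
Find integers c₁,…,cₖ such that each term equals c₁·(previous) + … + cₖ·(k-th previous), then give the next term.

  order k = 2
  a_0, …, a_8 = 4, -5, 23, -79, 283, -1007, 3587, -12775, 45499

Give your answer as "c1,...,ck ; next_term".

  a_2 = -3·-5 + 2·4 = 23
  a_3 = -3·23 + 2·-5 = -79
  a_4 = -3·-79 + 2·23 = 283
  a_5 = -3·283 + 2·-79 = -1007
  a_6 = -3·-1007 + 2·283 = 3587
  a_7 = -3·3587 + 2·-1007 = -12775
  a_8 = -3·-12775 + 2·3587 = 45499
  a_9 = -3·45499 + 2·-12775 = -162047

-3,2 ; -162047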